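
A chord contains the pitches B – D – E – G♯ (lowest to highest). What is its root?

E

Reordering B, D, E, G# into stacked thirds gives E–G#–B–D; the bottom of that stack, E, is the root.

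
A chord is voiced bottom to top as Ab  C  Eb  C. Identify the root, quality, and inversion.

Ab major, root position

The pitch classes Ab, C, Eb arrange in thirds as Ab–C–Eb: an Ab major triad.
With the root (Ab) in the bass, the chord is in root position (figured bass 5/3).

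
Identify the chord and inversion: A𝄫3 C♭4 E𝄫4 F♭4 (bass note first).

The distinct note names are Abb, Cb, Ebb, Fb. Stacked in thirds they read Fb–Abb–Cb–Ebb, which is a minor seventh chord on Fb.
Abb is the third of Fb minor seventh; third in the bass means first inversion (figured bass 6/5).

Fb minor seventh, first inversion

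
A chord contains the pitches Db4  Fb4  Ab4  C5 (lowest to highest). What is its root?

The distinct letter names are Db, Fb, Ab, C. Arranged as a stack of thirds they read Db–Fb–Ab–C, so Db is the root (a Db minor-major seventh chord).

Db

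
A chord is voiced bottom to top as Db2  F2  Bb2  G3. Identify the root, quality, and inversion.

The pitch classes Db, F, Bb, G arrange in thirds as G–Bb–Db–F: a G half-diminished seventh chord.
Db is the fifth of G half-diminished seventh; fifth in the bass means second inversion (figured bass 4/3).

G half-diminished seventh, second inversion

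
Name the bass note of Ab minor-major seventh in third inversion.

The seventh of Ab minor-major seventh (Ab–Cb–Eb–G) is G; that is the bass in third inversion.

G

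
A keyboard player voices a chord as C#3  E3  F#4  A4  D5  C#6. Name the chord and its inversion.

Reducing to letter names: C#, E, F#, A, D. These stack in thirds as D–F#–A–C#–E — a D major ninth chord.
With the seventh (C#) in the bass, the chord is in third inversion.

D major ninth, third inversion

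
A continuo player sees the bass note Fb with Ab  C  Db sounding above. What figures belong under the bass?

6/5

The notes Fb, Ab, C, Db stack in thirds as Db–Fb–Ab–C — a Db minor-major seventh chord. The bass Fb is the third, so this is first inversion: figured 6/5.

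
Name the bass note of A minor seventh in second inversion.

In second inversion the fifth is lowest. For A minor seventh (A–C–E–G) that is E.

E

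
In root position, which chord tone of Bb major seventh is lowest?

Bb

The root of Bb major seventh (Bb–D–F–A) is Bb; that is the bass in root position.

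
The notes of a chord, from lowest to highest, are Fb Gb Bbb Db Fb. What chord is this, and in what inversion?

Gb minor seventh, third inversion

Reducing to letter names: Fb, Gb, Bbb, Db. These stack in thirds as Gb–Bbb–Db–Fb — a Gb minor seventh chord.
Fb is the seventh of Gb minor seventh; seventh in the bass means third inversion (figured bass 4/2).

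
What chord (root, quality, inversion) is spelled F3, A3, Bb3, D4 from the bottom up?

Bb major seventh, second inversion

Reducing to letter names: F, A, Bb, D. These stack in thirds as Bb–D–F–A — a Bb major seventh chord.
F is the fifth of Bb major seventh; fifth in the bass means second inversion (figured bass 4/3).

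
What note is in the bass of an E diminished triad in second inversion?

In second inversion the fifth is lowest. For E diminished (E–G–Bb) that is Bb.

Bb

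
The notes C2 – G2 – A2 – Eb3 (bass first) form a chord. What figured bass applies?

The notes C, G, A, Eb stack in thirds as A–C–Eb–G — an A half-diminished seventh chord. The bass C is the third, so this is first inversion: figured 6/5.

6/5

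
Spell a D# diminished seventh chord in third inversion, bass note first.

Spelling D# diminished seventh: D#–F#–A–C. In third inversion the seventh is bass, giving C, D#, F#, A from the bottom.

C, D#, F#, A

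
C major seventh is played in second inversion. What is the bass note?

G

The fifth of C major seventh (C–E–G–B) is G; that is the bass in second inversion.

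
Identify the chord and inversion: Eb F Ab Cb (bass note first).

F half-diminished seventh, third inversion

Reducing to letter names: Eb, F, Ab, Cb. These stack in thirds as F–Ab–Cb–Eb — an F half-diminished seventh chord.
Eb is the seventh of F half-diminished seventh; seventh in the bass means third inversion (figured bass 4/2).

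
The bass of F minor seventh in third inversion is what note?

The seventh of F minor seventh (F–Ab–C–Eb) is Eb; that is the bass in third inversion.

Eb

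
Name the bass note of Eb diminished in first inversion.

Gb

In first inversion the third is lowest. For Eb diminished (Eb–Gb–Bbb) that is Gb.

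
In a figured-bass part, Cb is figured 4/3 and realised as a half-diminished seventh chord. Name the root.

The figures 4/3 mean the fifth of the chord is in the bass. If Cb is the fifth of a half-diminished seventh chord, the root is F (chord tones F–Ab–Cb–Eb).

F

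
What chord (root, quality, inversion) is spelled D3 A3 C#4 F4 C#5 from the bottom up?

D minor-major seventh, root position

The pitch classes D, A, C#, F arrange in thirds as D–F–A–C#: a D minor-major seventh chord.
The lowest note is D, the root of the chord, so this is root position (figured bass 7).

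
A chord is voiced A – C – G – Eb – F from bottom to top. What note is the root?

Reordering A, C, G, Eb, F into stacked thirds gives F–A–C–Eb–G; the bottom of that stack, F, is the root.

F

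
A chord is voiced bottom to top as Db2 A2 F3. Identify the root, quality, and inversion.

Db augmented, root position

The pitch classes Db, A, F arrange in thirds as Db–F–A: a Db augmented triad.
With the root (Db) in the bass, the chord is in root position (figured bass 5/3).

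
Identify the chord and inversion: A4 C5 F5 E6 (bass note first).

The pitch classes A, C, F, E arrange in thirds as F–A–C–E: an F major seventh chord.
The lowest note is A, the third of the chord, so this is first inversion (figured bass 6/5).

F major seventh, first inversion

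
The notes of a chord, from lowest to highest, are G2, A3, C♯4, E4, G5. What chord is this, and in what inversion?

A dominant seventh, third inversion

The distinct note names are G, A, C#, E. Stacked in thirds they read A–C#–E–G, which is a dominant seventh chord on A.
The lowest note is G, the seventh of the chord, so this is third inversion (figured bass 4/2).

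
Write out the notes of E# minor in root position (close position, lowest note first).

E# minor is E#–G#–B#. Root position puts the root (E#) in the bass, with the remaining tones above: E#, G#, B#.

E#, G#, B#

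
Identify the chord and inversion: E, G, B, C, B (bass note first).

C major seventh, first inversion

The pitch classes E, G, B, C arrange in thirds as C–E–G–B: a C major seventh chord.
E is the third of C major seventh; third in the bass means first inversion (figured bass 6/5).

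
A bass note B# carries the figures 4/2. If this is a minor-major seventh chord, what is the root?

The figures 4/2 mean the seventh of the chord is in the bass. If B# is the seventh of a minor-major seventh chord, the root is C# (chord tones C#–E–G#–B#).

C#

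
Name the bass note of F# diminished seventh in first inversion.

The third of F# diminished seventh (F#–A–C–Eb) is A; that is the bass in first inversion.

A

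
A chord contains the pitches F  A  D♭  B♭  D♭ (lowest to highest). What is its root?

F, A, Db, Bb are the tones of a Bb minor-major seventh chord (Bb–Db–F–A), making Bb the root.

Bb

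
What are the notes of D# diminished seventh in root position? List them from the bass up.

D# diminished seventh is D#–F#–A–C. Root position puts the root (D#) in the bass, with the remaining tones above: D#, F#, A, C.

D#, F#, A, C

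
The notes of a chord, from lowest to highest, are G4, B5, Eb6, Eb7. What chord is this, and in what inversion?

The distinct note names are G, B, Eb. Stacked in thirds they read Eb–G–B, which is an augmented triad on Eb.
With the third (G) in the bass, the chord is in first inversion (figured bass 6).

Eb augmented, first inversion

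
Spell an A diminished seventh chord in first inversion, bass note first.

A diminished seventh is A–C–Eb–Gb. First inversion puts the third (C) in the bass, with the remaining tones above: C, Eb, Gb, A.

C, Eb, Gb, A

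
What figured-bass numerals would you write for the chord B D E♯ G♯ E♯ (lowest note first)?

The notes B, D, E#, G# stack in thirds as E#–G#–B–D — an E# diminished seventh chord. The bass B is the fifth, so this is second inversion: figured 4/3.

4/3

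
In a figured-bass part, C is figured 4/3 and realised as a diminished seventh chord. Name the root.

F#

The figures 4/3 mean the fifth of the chord is in the bass. If C is the fifth of a diminished seventh chord, the root is F# (chord tones F#–A–C–Eb).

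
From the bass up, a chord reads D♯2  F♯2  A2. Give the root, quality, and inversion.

The pitch classes D#, F#, A arrange in thirds as D#–F#–A: a D# diminished triad.
With the root (D#) in the bass, the chord is in root position (figured bass 5/3).

D# diminished, root position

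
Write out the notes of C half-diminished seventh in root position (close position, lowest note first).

C, Eb, Gb, Bb

C half-diminished seventh is C–Eb–Gb–Bb. Root position puts the root (C) in the bass, with the remaining tones above: C, Eb, Gb, Bb.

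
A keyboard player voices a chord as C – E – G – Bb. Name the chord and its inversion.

C dominant seventh, root position

The distinct note names are C, E, G, Bb. Stacked in thirds they read C–E–G–Bb, which is a dominant seventh chord on C.
With the root (C) in the bass, the chord is in root position (figured bass 7).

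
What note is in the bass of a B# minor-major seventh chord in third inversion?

B# minor-major seventh is B#–D#–F##–A##. Third inversion places the seventh in the bass: A##.

A##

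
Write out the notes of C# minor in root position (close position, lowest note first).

The chord tones are C#–E–G#. With the root (C#) lowest for root position: C#, E, G#.

C#, E, G#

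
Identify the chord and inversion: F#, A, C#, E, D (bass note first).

D major ninth, first inversion

The pitch classes F#, A, C#, E, D arrange in thirds as D–F#–A–C#–E: a D major ninth chord.
With the third (F#) in the bass, the chord is in first inversion.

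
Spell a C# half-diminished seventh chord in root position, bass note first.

C#, E, G, B

Spelling C# half-diminished seventh: C#–E–G–B. In root position the root is bass, giving C#, E, G, B from the bottom.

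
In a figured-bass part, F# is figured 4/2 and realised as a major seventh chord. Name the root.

G

The figures 4/2 mean the seventh of the chord is in the bass. If F# is the seventh of a major seventh chord, the root is G (chord tones G–B–D–F#).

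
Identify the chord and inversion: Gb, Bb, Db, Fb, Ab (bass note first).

The distinct note names are Gb, Bb, Db, Fb, Ab. Stacked in thirds they read Gb–Bb–Db–Fb–Ab, which is a dominant ninth chord on Gb.
With the root (Gb) in the bass, the chord is in root position.

Gb dominant ninth, root position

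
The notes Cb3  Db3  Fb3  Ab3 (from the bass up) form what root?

Db

Cb, Db, Fb, Ab are the tones of a Db minor seventh chord (Db–Fb–Ab–Cb), making Db the root.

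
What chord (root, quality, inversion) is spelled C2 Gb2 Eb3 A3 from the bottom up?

A diminished seventh, first inversion

Reducing to letter names: C, Gb, Eb, A. These stack in thirds as A–C–Eb–Gb — an A diminished seventh chord.
C is the third of A diminished seventh; third in the bass means first inversion (figured bass 6/5).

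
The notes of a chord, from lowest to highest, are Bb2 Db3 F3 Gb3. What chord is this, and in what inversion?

Gb major seventh, first inversion

The pitch classes Bb, Db, F, Gb arrange in thirds as Gb–Bb–Db–F: a Gb major seventh chord.
Bb is the third of Gb major seventh; third in the bass means first inversion (figured bass 6/5).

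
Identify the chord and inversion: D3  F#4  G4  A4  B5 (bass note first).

The pitch classes D, F#, G, A, B arrange in thirds as G–B–D–F#–A: a G major ninth chord.
With the fifth (D) in the bass, the chord is in second inversion.

G major ninth, second inversion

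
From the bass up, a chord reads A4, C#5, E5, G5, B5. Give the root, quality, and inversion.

A dominant ninth, root position

The distinct note names are A, C#, E, G, B. Stacked in thirds they read A–C#–E–G–B, which is a dominant ninth chord on A.
The lowest note is A, the root of the chord, so this is root position.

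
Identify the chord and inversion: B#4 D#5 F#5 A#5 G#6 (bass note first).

G# dominant ninth, first inversion

The pitch classes B#, D#, F#, A#, G# arrange in thirds as G#–B#–D#–F#–A#: a G# dominant ninth chord.
B# is the third of G# dominant ninth; third in the bass means first inversion.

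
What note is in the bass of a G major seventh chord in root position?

G

In root position the root is lowest. For G major seventh (G–B–D–F#) that is G.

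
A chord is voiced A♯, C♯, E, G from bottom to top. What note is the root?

A#

Reordering A#, C#, E, G into stacked thirds gives A#–C#–E–G; the bottom of that stack, A#, is the root.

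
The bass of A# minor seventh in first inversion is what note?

C#

A# minor seventh is A#–C#–E#–G#. First inversion places the third in the bass: C#.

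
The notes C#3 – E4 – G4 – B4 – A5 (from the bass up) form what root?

Reordering C#, E, G, B, A into stacked thirds gives A–C#–E–G–B; the bottom of that stack, A, is the root.

A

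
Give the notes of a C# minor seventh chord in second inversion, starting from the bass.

The chord tones are C#–E–G#–B. With the fifth (G#) lowest for second inversion: G#, B, C#, E.

G#, B, C#, E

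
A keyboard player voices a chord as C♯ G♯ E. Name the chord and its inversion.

C# minor, root position

Reducing to letter names: C#, G#, E. These stack in thirds as C#–E–G# — a C# minor triad.
With the root (C#) in the bass, the chord is in root position (figured bass 5/3).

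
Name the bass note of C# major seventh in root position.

C# major seventh is C#–E#–G#–B#. Root position places the root in the bass: C#.

C#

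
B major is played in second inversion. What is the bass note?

The fifth of B major (B–D#–F#) is F#; that is the bass in second inversion.

F#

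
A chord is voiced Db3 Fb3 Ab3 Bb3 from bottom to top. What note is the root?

Bb

Reordering Db, Fb, Ab, Bb into stacked thirds gives Bb–Db–Fb–Ab; the bottom of that stack, Bb, is the root.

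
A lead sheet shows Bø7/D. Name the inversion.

first inversion

Bø7/D means B half-diminished seventh with D in the bass. D is the third of B half-diminished seventh (B–D–F–A), so this is first inversion.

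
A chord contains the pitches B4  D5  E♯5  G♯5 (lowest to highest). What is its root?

Reordering B, D, E#, G# into stacked thirds gives E#–G#–B–D; the bottom of that stack, E#, is the root.

E#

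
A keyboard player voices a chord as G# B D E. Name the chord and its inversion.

The pitch classes G#, B, D, E arrange in thirds as E–G#–B–D: an E dominant seventh chord.
The lowest note is G#, the third of the chord, so this is first inversion (figured bass 6/5).

E dominant seventh, first inversion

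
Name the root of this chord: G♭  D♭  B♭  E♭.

Gb, Db, Bb, Eb are the tones of an Eb minor seventh chord (Eb–Gb–Bb–Db), making Eb the root.

Eb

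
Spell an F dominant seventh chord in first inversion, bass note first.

The chord tones are F–A–C–Eb. With the third (A) lowest for first inversion: A, C, Eb, F.

A, C, Eb, F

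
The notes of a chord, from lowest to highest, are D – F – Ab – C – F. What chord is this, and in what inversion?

The distinct note names are D, F, Ab, C. Stacked in thirds they read D–F–Ab–C, which is a half-diminished seventh chord on D.
With the root (D) in the bass, the chord is in root position (figured bass 7).

D half-diminished seventh, root position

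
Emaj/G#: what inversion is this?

first inversion

Emaj/G# means E major with G# in the bass. G# is the third of E major (E–G#–B), so this is first inversion.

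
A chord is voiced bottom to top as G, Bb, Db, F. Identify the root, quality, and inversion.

The pitch classes G, Bb, Db, F arrange in thirds as G–Bb–Db–F: a G half-diminished seventh chord.
G is the root of G half-diminished seventh; root in the bass means root position (figured bass 7).

G half-diminished seventh, root position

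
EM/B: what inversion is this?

EM/B means E major with B in the bass. B is the fifth of E major (E–G#–B), so this is second inversion.

second inversion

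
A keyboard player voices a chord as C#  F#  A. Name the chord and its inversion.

The pitch classes C#, F#, A arrange in thirds as F#–A–C#: an F# minor triad.
The lowest note is C#, the fifth of the chord, so this is second inversion (figured bass 6/4).

F# minor, second inversion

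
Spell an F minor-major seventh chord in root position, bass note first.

F, Ab, C, E

The chord tones are F–Ab–C–E. With the root (F) lowest for root position: F, Ab, C, E.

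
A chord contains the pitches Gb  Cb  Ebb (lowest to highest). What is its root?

Cb

The distinct letter names are Gb, Cb, Ebb. Arranged as a stack of thirds they read Cb–Ebb–Gb, so Cb is the root (a Cb minor triad).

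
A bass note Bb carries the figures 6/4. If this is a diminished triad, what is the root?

E

The figures 6/4 mean the fifth of the chord is in the bass. If Bb is the fifth of a diminished triad, the root is E (chord tones E–G–Bb).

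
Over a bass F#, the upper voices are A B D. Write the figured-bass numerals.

4/3

The notes F#, A, B, D stack in thirds as B–D–F#–A — a B minor seventh chord. The bass F# is the fifth, so this is second inversion: figured 4/3.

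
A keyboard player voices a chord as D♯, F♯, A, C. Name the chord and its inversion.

The distinct note names are D#, F#, A, C. Stacked in thirds they read D#–F#–A–C, which is a diminished seventh chord on D#.
D# is the root of D# diminished seventh; root in the bass means root position (figured bass 7).

D# diminished seventh, root position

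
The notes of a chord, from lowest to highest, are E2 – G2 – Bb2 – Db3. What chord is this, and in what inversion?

The distinct note names are E, G, Bb, Db. Stacked in thirds they read E–G–Bb–Db, which is a diminished seventh chord on E.
E is the root of E diminished seventh; root in the bass means root position (figured bass 7).

E diminished seventh, root position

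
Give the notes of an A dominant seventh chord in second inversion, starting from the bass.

A dominant seventh is A–C#–E–G. Second inversion puts the fifth (E) in the bass, with the remaining tones above: E, G, A, C#.

E, G, A, C#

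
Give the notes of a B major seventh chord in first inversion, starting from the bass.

D#, F#, A#, B

B major seventh is B–D#–F#–A#. First inversion puts the third (D#) in the bass, with the remaining tones above: D#, F#, A#, B.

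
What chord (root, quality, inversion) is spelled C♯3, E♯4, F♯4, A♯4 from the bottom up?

F# major seventh, second inversion

The distinct note names are C#, E#, F#, A#. Stacked in thirds they read F#–A#–C#–E#, which is a major seventh chord on F#.
With the fifth (C#) in the bass, the chord is in second inversion (figured bass 4/3).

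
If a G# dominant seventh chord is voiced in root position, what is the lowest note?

G#

The root of G# dominant seventh (G#–B#–D#–F#) is G#; that is the bass in root position.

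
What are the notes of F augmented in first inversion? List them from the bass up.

F augmented is F–A–C#. First inversion puts the third (A) in the bass, with the remaining tones above: A, C#, F.

A, C#, F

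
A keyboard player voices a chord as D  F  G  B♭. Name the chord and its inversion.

The pitch classes D, F, G, Bb arrange in thirds as G–Bb–D–F: a G minor seventh chord.
With the fifth (D) in the bass, the chord is in second inversion (figured bass 4/3).

G minor seventh, second inversion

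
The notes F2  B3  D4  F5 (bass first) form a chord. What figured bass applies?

The notes F, B, D stack in thirds as B–D–F — a B diminished triad. The bass F is the fifth, so this is second inversion: figured 6/4.

6/4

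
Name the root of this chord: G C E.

Reordering G, C, E into stacked thirds gives C–E–G; the bottom of that stack, C, is the root.

C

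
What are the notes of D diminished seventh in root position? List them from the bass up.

D, F, Ab, Cb

D diminished seventh is D–F–Ab–Cb. Root position puts the root (D) in the bass, with the remaining tones above: D, F, Ab, Cb.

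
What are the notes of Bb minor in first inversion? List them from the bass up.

Bb minor is Bb–Db–F. First inversion puts the third (Db) in the bass, with the remaining tones above: Db, F, Bb.

Db, F, Bb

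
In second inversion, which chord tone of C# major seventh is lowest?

G#

The fifth of C# major seventh (C#–E#–G#–B#) is G#; that is the bass in second inversion.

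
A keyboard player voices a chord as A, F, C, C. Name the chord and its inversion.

Reducing to letter names: A, F, C. These stack in thirds as F–A–C — an F major triad.
The lowest note is A, the third of the chord, so this is first inversion (figured bass 6).

F major, first inversion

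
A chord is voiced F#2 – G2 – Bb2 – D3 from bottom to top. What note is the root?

G

F#, G, Bb, D are the tones of a G minor-major seventh chord (G–Bb–D–F#), making G the root.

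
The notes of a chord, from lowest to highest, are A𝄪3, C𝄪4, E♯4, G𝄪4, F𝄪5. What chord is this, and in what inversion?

The distinct note names are A##, C##, E#, G##, F##. Stacked in thirds they read F##–A##–C##–E#–G##, which is a dominant ninth chord on F##.
The lowest note is A##, the third of the chord, so this is first inversion.

F## dominant ninth, first inversion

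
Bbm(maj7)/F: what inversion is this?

Bbm(maj7)/F means Bb minor-major seventh with F in the bass. F is the fifth of Bb minor-major seventh (Bb–Db–F–A), so this is second inversion.

second inversion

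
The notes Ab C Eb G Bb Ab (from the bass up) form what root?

The distinct letter names are Ab, C, Eb, G, Bb. Arranged as a stack of thirds they read Ab–C–Eb–G–Bb, so Ab is the root (an Ab major ninth chord).

Ab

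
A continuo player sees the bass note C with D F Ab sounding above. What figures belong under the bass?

4/2

The notes C, D, F, Ab stack in thirds as D–F–Ab–C — a D half-diminished seventh chord. The bass C is the seventh, so this is third inversion: figured 4/2.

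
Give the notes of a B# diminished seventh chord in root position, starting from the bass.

The chord tones are B#–D#–F#–A. With the root (B#) lowest for root position: B#, D#, F#, A.

B#, D#, F#, A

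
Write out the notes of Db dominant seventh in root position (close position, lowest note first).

Db dominant seventh is Db–F–Ab–Cb. Root position puts the root (Db) in the bass, with the remaining tones above: Db, F, Ab, Cb.

Db, F, Ab, Cb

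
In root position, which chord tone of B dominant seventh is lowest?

B

B dominant seventh is B–D#–F#–A. Root position places the root in the bass: B.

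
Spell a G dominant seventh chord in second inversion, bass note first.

D, F, G, B

Spelling G dominant seventh: G–B–D–F. In second inversion the fifth is bass, giving D, F, G, B from the bottom.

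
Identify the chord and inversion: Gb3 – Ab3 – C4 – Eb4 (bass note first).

The distinct note names are Gb, Ab, C, Eb. Stacked in thirds they read Ab–C–Eb–Gb, which is a dominant seventh chord on Ab.
The lowest note is Gb, the seventh of the chord, so this is third inversion (figured bass 4/2).

Ab dominant seventh, third inversion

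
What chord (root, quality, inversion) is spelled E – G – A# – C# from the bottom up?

A# diminished seventh, second inversion

Reducing to letter names: E, G, A#, C#. These stack in thirds as A#–C#–E–G — an A# diminished seventh chord.
With the fifth (E) in the bass, the chord is in second inversion (figured bass 4/3).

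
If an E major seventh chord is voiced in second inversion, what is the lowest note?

E major seventh is E–G#–B–D#. Second inversion places the fifth in the bass: B.

B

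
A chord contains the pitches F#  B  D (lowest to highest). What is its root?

F#, B, D are the tones of a B minor triad (B–D–F#), making B the root.

B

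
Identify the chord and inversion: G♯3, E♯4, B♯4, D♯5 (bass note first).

E# minor seventh, first inversion

The distinct note names are G#, E#, B#, D#. Stacked in thirds they read E#–G#–B#–D#, which is a minor seventh chord on E#.
G# is the third of E# minor seventh; third in the bass means first inversion (figured bass 6/5).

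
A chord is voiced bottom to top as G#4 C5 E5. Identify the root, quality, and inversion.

The distinct note names are G#, C, E. Stacked in thirds they read C–E–G#, which is an augmented triad on C.
The lowest note is G#, the fifth of the chord, so this is second inversion (figured bass 6/4).

C augmented, second inversion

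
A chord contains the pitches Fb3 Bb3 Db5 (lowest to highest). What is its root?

Bb

Fb, Bb, Db are the tones of a Bb diminished triad (Bb–Db–Fb), making Bb the root.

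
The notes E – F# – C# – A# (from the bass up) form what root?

F#

The distinct letter names are E, F#, C#, A#. Arranged as a stack of thirds they read F#–A#–C#–E, so F# is the root (an F# dominant seventh chord).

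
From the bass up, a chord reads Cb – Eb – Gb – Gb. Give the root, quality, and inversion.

The distinct note names are Cb, Eb, Gb. Stacked in thirds they read Cb–Eb–Gb, which is a major triad on Cb.
Cb is the root of Cb major; root in the bass means root position (figured bass 5/3).

Cb major, root position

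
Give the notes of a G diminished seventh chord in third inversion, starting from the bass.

Spelling G diminished seventh: G–Bb–Db–Fb. In third inversion the seventh is bass, giving Fb, G, Bb, Db from the bottom.

Fb, G, Bb, Db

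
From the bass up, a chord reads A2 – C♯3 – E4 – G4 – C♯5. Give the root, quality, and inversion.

Reducing to letter names: A, C#, E, G. These stack in thirds as A–C#–E–G — an A dominant seventh chord.
With the root (A) in the bass, the chord is in root position (figured bass 7).

A dominant seventh, root position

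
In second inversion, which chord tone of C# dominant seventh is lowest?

The fifth of C# dominant seventh (C#–E#–G#–B) is G#; that is the bass in second inversion.

G#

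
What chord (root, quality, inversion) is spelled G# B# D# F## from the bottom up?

G# major seventh, root position

The distinct note names are G#, B#, D#, F##. Stacked in thirds they read G#–B#–D#–F##, which is a major seventh chord on G#.
The lowest note is G#, the root of the chord, so this is root position (figured bass 7).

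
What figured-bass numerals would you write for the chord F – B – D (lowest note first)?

6/4

The notes F, B, D stack in thirds as B–D–F — a B diminished triad. The bass F is the fifth, so this is second inversion: figured 6/4.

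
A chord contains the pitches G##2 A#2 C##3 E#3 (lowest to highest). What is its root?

G##, A#, C##, E# are the tones of an A# major seventh chord (A#–C##–E#–G##), making A# the root.

A#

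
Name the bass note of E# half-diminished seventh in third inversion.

D#

E# half-diminished seventh is E#–G#–B–D#. Third inversion places the seventh in the bass: D#.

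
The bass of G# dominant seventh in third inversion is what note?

F#

In third inversion the seventh is lowest. For G# dominant seventh (G#–B#–D#–F#) that is F#.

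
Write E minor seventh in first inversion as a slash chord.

First inversion of E minor seventh has the third (G) in the bass. As a slash chord: Em7/G.

Em7/G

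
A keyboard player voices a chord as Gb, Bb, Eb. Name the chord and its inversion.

The pitch classes Gb, Bb, Eb arrange in thirds as Eb–Gb–Bb: an Eb minor triad.
With the third (Gb) in the bass, the chord is in first inversion (figured bass 6).

Eb minor, first inversion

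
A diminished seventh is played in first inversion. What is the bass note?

C

A diminished seventh is A–C–Eb–Gb. First inversion places the third in the bass: C.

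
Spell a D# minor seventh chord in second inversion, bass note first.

D# minor seventh is D#–F#–A#–C#. Second inversion puts the fifth (A#) in the bass, with the remaining tones above: A#, C#, D#, F#.

A#, C#, D#, F#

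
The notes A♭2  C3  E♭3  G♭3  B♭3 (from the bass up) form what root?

The distinct letter names are Ab, C, Eb, Gb, Bb. Arranged as a stack of thirds they read Ab–C–Eb–Gb–Bb, so Ab is the root (an Ab dominant ninth chord).

Ab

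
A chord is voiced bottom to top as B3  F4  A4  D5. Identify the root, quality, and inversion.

Reducing to letter names: B, F, A, D. These stack in thirds as B–D–F–A — a B half-diminished seventh chord.
B is the root of B half-diminished seventh; root in the bass means root position (figured bass 7).

B half-diminished seventh, root position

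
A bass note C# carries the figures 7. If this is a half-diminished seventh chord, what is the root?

The figures 7 mean the root of the chord is in the bass. If C# is the root of a half-diminished seventh chord, the root is C# (chord tones C#–E–G–B).

C#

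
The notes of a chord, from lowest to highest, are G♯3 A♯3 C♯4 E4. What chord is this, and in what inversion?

The distinct note names are G#, A#, C#, E. Stacked in thirds they read A#–C#–E–G#, which is a half-diminished seventh chord on A#.
With the seventh (G#) in the bass, the chord is in third inversion (figured bass 4/2).

A# half-diminished seventh, third inversion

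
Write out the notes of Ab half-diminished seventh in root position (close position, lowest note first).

Ab, Cb, Ebb, Gb

Spelling Ab half-diminished seventh: Ab–Cb–Ebb–Gb. In root position the root is bass, giving Ab, Cb, Ebb, Gb from the bottom.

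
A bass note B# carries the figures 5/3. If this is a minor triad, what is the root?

B#

The figures 5/3 mean the root of the chord is in the bass. If B# is the root of a minor triad, the root is B# (chord tones B#–D#–F##).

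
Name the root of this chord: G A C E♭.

A

The distinct letter names are G, A, C, Eb. Arranged as a stack of thirds they read A–C–Eb–G, so A is the root (an A half-diminished seventh chord).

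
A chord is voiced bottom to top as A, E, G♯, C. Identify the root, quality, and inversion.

A minor-major seventh, root position

Reducing to letter names: A, E, G#, C. These stack in thirds as A–C–E–G# — an A minor-major seventh chord.
A is the root of A minor-major seventh; root in the bass means root position (figured bass 7).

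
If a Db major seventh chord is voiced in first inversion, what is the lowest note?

In first inversion the third is lowest. For Db major seventh (Db–F–Ab–C) that is F.

F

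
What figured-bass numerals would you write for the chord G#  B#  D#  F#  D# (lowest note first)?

7

The notes G#, B#, D#, F# stack in thirds as G#–B#–D#–F# — a G# dominant seventh chord. The bass G# is the root, so this is root position: figured 7.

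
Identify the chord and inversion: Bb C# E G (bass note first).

C# diminished seventh, third inversion

The pitch classes Bb, C#, E, G arrange in thirds as C#–E–G–Bb: a C# diminished seventh chord.
The lowest note is Bb, the seventh of the chord, so this is third inversion (figured bass 4/2).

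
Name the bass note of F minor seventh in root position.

In root position the root is lowest. For F minor seventh (F–Ab–C–Eb) that is F.

F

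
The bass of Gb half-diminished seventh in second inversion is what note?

The fifth of Gb half-diminished seventh (Gb–Bbb–Dbb–Fb) is Dbb; that is the bass in second inversion.

Dbb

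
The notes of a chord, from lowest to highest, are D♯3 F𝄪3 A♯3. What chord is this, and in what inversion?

The distinct note names are D#, F##, A#. Stacked in thirds they read D#–F##–A#, which is a major triad on D#.
D# is the root of D# major; root in the bass means root position (figured bass 5/3).

D# major, root position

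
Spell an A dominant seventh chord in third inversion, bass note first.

A dominant seventh is A–C#–E–G. Third inversion puts the seventh (G) in the bass, with the remaining tones above: G, A, C#, E.

G, A, C#, E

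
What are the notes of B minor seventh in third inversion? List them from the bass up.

A, B, D, F#

The chord tones are B–D–F#–A. With the seventh (A) lowest for third inversion: A, B, D, F#.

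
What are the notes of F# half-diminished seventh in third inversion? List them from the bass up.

E, F#, A, C

Spelling F# half-diminished seventh: F#–A–C–E. In third inversion the seventh is bass, giving E, F#, A, C from the bottom.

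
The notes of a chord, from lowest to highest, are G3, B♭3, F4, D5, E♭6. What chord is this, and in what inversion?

Reducing to letter names: G, Bb, F, D, Eb. These stack in thirds as Eb–G–Bb–D–F — an Eb major ninth chord.
The lowest note is G, the third of the chord, so this is first inversion.

Eb major ninth, first inversion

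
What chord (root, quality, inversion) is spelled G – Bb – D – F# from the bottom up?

The distinct note names are G, Bb, D, F#. Stacked in thirds they read G–Bb–D–F#, which is a minor-major seventh chord on G.
The lowest note is G, the root of the chord, so this is root position (figured bass 7).

G minor-major seventh, root position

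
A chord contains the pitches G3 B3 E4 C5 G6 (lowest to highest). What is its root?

Reordering G, B, E, C into stacked thirds gives C–E–G–B; the bottom of that stack, C, is the root.

C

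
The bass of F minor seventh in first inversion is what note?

Ab

In first inversion the third is lowest. For F minor seventh (F–Ab–C–Eb) that is Ab.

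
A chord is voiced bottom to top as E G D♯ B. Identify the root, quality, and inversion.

The distinct note names are E, G, D#, B. Stacked in thirds they read E–G–B–D#, which is a minor-major seventh chord on E.
With the root (E) in the bass, the chord is in root position (figured bass 7).

E minor-major seventh, root position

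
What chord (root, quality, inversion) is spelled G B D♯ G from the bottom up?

Reducing to letter names: G, B, D#. These stack in thirds as G–B–D# — a G augmented triad.
The lowest note is G, the root of the chord, so this is root position (figured bass 5/3).

G augmented, root position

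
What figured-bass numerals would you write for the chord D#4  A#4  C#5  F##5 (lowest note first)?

7

The notes D#, A#, C#, F## stack in thirds as D#–F##–A#–C# — a D# dominant seventh chord. The bass D# is the root, so this is root position: figured 7.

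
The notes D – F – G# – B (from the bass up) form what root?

G#

The distinct letter names are D, F, G#, B. Arranged as a stack of thirds they read G#–B–D–F, so G# is the root (a G# diminished seventh chord).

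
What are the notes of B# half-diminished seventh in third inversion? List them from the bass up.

Spelling B# half-diminished seventh: B#–D#–F#–A#. In third inversion the seventh is bass, giving A#, B#, D#, F# from the bottom.

A#, B#, D#, F#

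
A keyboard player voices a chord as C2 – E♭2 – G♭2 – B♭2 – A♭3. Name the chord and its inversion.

Ab dominant ninth, first inversion

Reducing to letter names: C, Eb, Gb, Bb, Ab. These stack in thirds as Ab–C–Eb–Gb–Bb — an Ab dominant ninth chord.
C is the third of Ab dominant ninth; third in the bass means first inversion.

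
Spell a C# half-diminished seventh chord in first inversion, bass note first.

Spelling C# half-diminished seventh: C#–E–G–B. In first inversion the third is bass, giving E, G, B, C# from the bottom.

E, G, B, C#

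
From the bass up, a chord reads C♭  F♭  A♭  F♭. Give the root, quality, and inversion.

The distinct note names are Cb, Fb, Ab. Stacked in thirds they read Fb–Ab–Cb, which is a major triad on Fb.
Cb is the fifth of Fb major; fifth in the bass means second inversion (figured bass 6/4).

Fb major, second inversion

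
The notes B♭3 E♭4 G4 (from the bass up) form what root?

The distinct letter names are Bb, Eb, G. Arranged as a stack of thirds they read Eb–G–Bb, so Eb is the root (an Eb major triad).

Eb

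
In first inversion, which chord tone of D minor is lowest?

In first inversion the third is lowest. For D minor (D–F–A) that is F.

F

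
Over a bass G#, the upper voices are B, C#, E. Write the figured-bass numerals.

The notes G#, B, C#, E stack in thirds as C#–E–G#–B — a C# minor seventh chord. The bass G# is the fifth, so this is second inversion: figured 4/3.

4/3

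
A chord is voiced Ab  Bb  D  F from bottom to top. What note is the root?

Ab, Bb, D, F are the tones of a Bb dominant seventh chord (Bb–D–F–Ab), making Bb the root.

Bb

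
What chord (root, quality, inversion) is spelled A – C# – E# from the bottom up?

The distinct note names are A, C#, E#. Stacked in thirds they read A–C#–E#, which is an augmented triad on A.
A is the root of A augmented; root in the bass means root position (figured bass 5/3).

A augmented, root position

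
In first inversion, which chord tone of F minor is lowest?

Ab

F minor is F–Ab–C. First inversion places the third in the bass: Ab.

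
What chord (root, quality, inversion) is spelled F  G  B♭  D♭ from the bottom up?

The distinct note names are F, G, Bb, Db. Stacked in thirds they read G–Bb–Db–F, which is a half-diminished seventh chord on G.
The lowest note is F, the seventh of the chord, so this is third inversion (figured bass 4/2).

G half-diminished seventh, third inversion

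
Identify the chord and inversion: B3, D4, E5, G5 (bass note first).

E minor seventh, second inversion

The distinct note names are B, D, E, G. Stacked in thirds they read E–G–B–D, which is a minor seventh chord on E.
The lowest note is B, the fifth of the chord, so this is second inversion (figured bass 4/3).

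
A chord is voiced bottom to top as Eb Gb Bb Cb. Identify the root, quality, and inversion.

Cb major seventh, first inversion

The distinct note names are Eb, Gb, Bb, Cb. Stacked in thirds they read Cb–Eb–Gb–Bb, which is a major seventh chord on Cb.
The lowest note is Eb, the third of the chord, so this is first inversion (figured bass 6/5).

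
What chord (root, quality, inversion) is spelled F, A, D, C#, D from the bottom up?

The distinct note names are F, A, D, C#. Stacked in thirds they read D–F–A–C#, which is a minor-major seventh chord on D.
F is the third of D minor-major seventh; third in the bass means first inversion (figured bass 6/5).

D minor-major seventh, first inversion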